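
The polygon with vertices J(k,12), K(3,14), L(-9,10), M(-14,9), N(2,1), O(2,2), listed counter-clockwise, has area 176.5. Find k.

Write out the shoelace sum; only the two edges meeting at J involve k:
2·Area = [(2·12 − k·2) + (k·14 − 3·12)] + 185
       = 12·k + 173 = 353
⇒ k = 15.

15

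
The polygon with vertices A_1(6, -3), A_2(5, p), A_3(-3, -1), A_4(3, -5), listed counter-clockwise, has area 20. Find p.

Write out the shoelace sum; only the two edges meeting at A_2 involve p:
2·Area = [(6·p − 5·(-3)) + (5·(-1) − (-3)·p)] + 39
       = 9·p + 49 = 40
⇒ p = -1.

-1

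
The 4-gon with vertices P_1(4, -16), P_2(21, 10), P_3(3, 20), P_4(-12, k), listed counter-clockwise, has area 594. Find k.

10

The doubled signed area Σ (x_i y_{i+1} − x_{i+1} y_i) is linear in k.
With k=0 it equals 1198; the coefficient of k is -1 (from the two edges through P_4).
So -1·k + 1198 = 2·594 = 1188 ⇒ k = 10.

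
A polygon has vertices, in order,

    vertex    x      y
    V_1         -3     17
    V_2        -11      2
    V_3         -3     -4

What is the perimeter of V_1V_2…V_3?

|V_1V_2| = √((-8)² + (-15)²) = √289 = 17
|V_2V_3| = √((8)² + (-6)²) = √100 = 10
|V_3V_1| = √((0)² + (21)²) = √441 = 21
Perimeter = 17 + 10 + 21 = 48.

48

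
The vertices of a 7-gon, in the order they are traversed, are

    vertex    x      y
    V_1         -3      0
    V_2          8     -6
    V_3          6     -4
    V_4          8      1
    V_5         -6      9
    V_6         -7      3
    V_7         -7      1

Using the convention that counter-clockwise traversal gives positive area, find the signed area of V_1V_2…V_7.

Apply the shoelace formula: 2A = Σ (x_i·y_{i+1} − x_{i+1}·y_i), indices taken mod 7.
V_1→V_2: (-3)(-6) − (8)(0) = 18
V_2→V_3: (8)(-4) − (6)(-6) = 4
V_3→V_4: (6)(1) − (8)(-4) = 38
V_4→V_5: (8)(9) − (-6)(1) = 78
V_5→V_6: (-6)(3) − (-7)(9) = 45
V_6→V_7: (-7)(1) − (-7)(3) = 14
V_7→V_1: (-7)(0) − (-3)(1) = 3
Σ = 200
Signed area = Σ/2 = 100 (positive ⇒ counter-clockwise traversal).

100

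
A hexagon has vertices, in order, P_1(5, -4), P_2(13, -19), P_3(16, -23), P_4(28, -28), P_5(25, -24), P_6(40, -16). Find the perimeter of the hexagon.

94

|P_1P_2| = √((8)² + (-15)²) = √289 = 17
|P_2P_3| = √((3)² + (-4)²) = √25 = 5
|P_3P_4| = √((12)² + (-5)²) = √169 = 13
|P_4P_5| = √((-3)² + (4)²) = √25 = 5
|P_5P_6| = √((15)² + (8)²) = √289 = 17
|P_6P_1| = √((-35)² + (12)²) = √1369 = 37
Perimeter = 17 + 5 + 13 + 5 + 17 + 37 = 94.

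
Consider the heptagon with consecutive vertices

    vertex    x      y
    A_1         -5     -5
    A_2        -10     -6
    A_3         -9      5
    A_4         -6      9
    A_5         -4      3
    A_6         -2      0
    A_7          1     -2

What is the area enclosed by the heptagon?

81

Σ = (-20) + (-104) + (-51) + (18) + (6) + (4) + (-15) = -162
Area = |Σ|/2 = 81.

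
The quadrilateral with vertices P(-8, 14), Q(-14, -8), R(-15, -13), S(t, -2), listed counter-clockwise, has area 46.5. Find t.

-9

The doubled signed area Σ (x_i y_{i+1} − x_{i+1} y_i) is linear in t.
With t=0 it equals 336; the coefficient of t is 27 (from the two edges through S).
So 27·t + 336 = 2·46.5 = 93 ⇒ t = -9.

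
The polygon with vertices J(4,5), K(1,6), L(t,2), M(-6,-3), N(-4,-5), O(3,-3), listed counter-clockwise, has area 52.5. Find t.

The doubled signed area Σ (x_i y_{i+1} − x_{i+1} y_i) is linear in t.
With t=0 it equals 105; the coefficient of t is -9 (from the two edges through L).
So -9·t + 105 = 2·52.5 = 105 ⇒ t = 0.

0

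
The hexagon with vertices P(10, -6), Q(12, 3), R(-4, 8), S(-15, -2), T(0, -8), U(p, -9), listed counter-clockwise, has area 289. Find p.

15

The doubled signed area Σ (x_i y_{i+1} − x_{i+1} y_i) is linear in p.
With p=0 it equals 548; the coefficient of p is 2 (from the two edges through U).
So 2·p + 548 = 2·289 = 578 ⇒ p = 15.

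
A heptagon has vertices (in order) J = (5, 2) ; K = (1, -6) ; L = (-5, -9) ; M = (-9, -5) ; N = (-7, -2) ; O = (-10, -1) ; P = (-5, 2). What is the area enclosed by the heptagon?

101

Cross-terms: -32, -39, -56, -17, -13, -25, -20  ⇒  Σ = -202
Area = |Σ|/2 = 101.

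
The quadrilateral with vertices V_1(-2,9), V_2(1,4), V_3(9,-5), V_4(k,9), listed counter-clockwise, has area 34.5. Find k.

Write out the shoelace sum; only the two edges meeting at V_4 involve k:
2·Area = [(9·9 − k·(-5)) + (k·9 − (-2)·9)] + -58
       = 14·k + 41 = 69
⇒ k = 2.

2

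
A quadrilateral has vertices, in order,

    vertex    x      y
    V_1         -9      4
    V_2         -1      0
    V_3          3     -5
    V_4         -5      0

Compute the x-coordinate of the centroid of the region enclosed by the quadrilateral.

-25/9

Apply the surveyor's formula. First the cross-terms c_i = x_i·y_{i+1} − x_{i+1}·y_i:
  4, 5, -25, -20  ⇒  2A = -36, A = -18.
Then Σ (x_i + x_{i+1})·c_i = 300, so x̄ = 300 / (6·(-18)) = -25/9.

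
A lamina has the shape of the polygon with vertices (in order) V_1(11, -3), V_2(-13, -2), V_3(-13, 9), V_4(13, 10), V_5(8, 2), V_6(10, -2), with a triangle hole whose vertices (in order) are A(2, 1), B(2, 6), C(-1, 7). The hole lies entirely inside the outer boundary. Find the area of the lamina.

Outer boundary:
Apply Gauss's area formula: 2A = Σ (x_i·y_{i+1} − x_{i+1}·y_i), indices taken mod 6.
Cross-terms: -61, -143, -247, -54, -36, -8  ⇒  Σ = -549
Area = |Σ|/2 = 274.5.
Hole:
Cross-terms: 10, 20, -15  ⇒  Σ = 15
Area = |Σ|/2 = 7.5.
Net area = 274.5 − 7.5 = 267.

267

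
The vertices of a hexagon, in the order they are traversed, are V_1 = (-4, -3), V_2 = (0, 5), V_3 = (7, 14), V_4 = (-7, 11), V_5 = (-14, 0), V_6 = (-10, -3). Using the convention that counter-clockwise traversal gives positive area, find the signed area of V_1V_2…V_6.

Apply the shoelace formula: 2A = Σ (x_i·y_{i+1} − x_{i+1}·y_i), indices taken mod 6.
V_1→V_2: (-4)(5) − (0)(-3) = -20
V_2→V_3: (0)(14) − (7)(5) = -35
V_3→V_4: (7)(11) − (-7)(14) = 175
V_4→V_5: (-7)(0) − (-14)(11) = 154
V_5→V_6: (-14)(-3) − (-10)(0) = 42
V_6→V_1: (-10)(-3) − (-4)(-3) = 18
Σ = 334
Signed area = Σ/2 = 167 (positive ⇒ counter-clockwise traversal).

167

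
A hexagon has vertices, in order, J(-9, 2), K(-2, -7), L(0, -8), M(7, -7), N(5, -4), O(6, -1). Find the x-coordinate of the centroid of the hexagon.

-31/168

Apply the shoelace (surveyor's) formula. First the cross-terms c_i = x_i·y_{i+1} − x_{i+1}·y_i:
  67, 16, 56, 7, 19, 3  ⇒  2A = 168, A = 84.
Then Σ (x_i + x_{i+1})·c_i = -93, so x̄ = -93 / (6·84) = -31/168.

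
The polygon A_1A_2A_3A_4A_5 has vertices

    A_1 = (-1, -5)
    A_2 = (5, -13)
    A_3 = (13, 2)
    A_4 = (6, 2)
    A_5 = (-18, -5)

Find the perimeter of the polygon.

|A_1A_2| = √((6)² + (-8)²) = √100 = 10
|A_2A_3| = √((8)² + (15)²) = √289 = 17
|A_3A_4| = √((-7)² + (0)²) = √49 = 7
|A_4A_5| = √((-24)² + (-7)²) = √625 = 25
|A_5A_1| = √((17)² + (0)²) = √289 = 17
Perimeter = 10 + 17 + 7 + 25 + 17 = 76.

76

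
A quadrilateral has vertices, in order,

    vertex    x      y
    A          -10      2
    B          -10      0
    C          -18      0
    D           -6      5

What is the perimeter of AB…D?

|AB| = √((0)² + (-2)²) = √4 = 2
|BC| = √((-8)² + (0)²) = √64 = 8
|CD| = √((12)² + (5)²) = √169 = 13
|DA| = √((-4)² + (-3)²) = √25 = 5
Perimeter = 2 + 8 + 13 + 5 = 28.

28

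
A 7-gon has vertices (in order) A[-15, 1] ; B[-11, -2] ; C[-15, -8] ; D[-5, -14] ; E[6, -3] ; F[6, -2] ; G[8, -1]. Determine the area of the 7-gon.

Apply Gauss's area formula: 2A = Σ (x_i·y_{i+1} − x_{i+1}·y_i), indices taken mod 7.
Σ = (41) + (58) + (170) + (99) + (6) + (10) + (-7) = 377
Area = |Σ|/2 = 188.5.

188.5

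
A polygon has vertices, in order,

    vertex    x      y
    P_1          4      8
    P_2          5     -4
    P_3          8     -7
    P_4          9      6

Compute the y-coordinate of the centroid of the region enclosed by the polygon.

Apply the shoelace formula. First the cross-terms c_i = x_i·y_{i+1} − x_{i+1}·y_i:
  -56, -3, 111, 48  ⇒  2A = 100, A = 50.
Then Σ (y_i + y_{i+1})·c_i = 370, so ȳ = 370 / (6·50) = 37/30.

37/30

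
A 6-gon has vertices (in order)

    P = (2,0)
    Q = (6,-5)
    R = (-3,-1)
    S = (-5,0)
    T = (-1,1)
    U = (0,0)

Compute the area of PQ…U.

P→Q: (2)(-5) − (6)(0) = -10
Q→R: (6)(-1) − (-3)(-5) = -21
R→S: (-3)(0) − (-5)(-1) = -5
S→T: (-5)(1) − (-1)(0) = -5
T→U: (-1)(0) − (0)(1) = 0
U→P: (0)(0) − (2)(0) = 0
Σ = -41
Area = |Σ|/2 = 20.5.

20.5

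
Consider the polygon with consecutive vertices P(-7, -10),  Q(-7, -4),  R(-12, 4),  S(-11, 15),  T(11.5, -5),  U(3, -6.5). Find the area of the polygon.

253.375

Apply Gauss's area formula: 2A = Σ (x_i·y_{i+1} − x_{i+1}·y_i), indices taken mod 6.
Σ = (-42) + (-76) + (-136) + (-117.5) + (-59.75) + (-75.5) = -506.75
Area = |Σ|/2 = 253.375.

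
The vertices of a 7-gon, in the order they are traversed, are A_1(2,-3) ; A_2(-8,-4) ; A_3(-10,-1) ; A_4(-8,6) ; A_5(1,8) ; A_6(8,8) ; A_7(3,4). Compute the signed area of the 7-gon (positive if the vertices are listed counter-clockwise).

Apply Gauss's area formula: 2A = Σ (x_i·y_{i+1} − x_{i+1}·y_i), indices taken mod 7.
A_1→A_2: (2)(-4) − (-8)(-3) = -32
A_2→A_3: (-8)(-1) − (-10)(-4) = -32
A_3→A_4: (-10)(6) − (-8)(-1) = -68
A_4→A_5: (-8)(8) − (1)(6) = -70
A_5→A_6: (1)(8) − (8)(8) = -56
A_6→A_7: (8)(4) − (3)(8) = 8
A_7→A_1: (3)(-3) − (2)(4) = -17
Σ = -267
Signed area = Σ/2 = -133.5 (negative ⇒ clockwise traversal).

-133.5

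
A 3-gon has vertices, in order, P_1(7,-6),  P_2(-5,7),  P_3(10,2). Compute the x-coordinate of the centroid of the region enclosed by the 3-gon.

4

Apply the shoelace (surveyor's) formula. First the cross-terms c_i = x_i·y_{i+1} − x_{i+1}·y_i:
  19, -80, -74  ⇒  2A = -135, A = -67.5.
Then Σ (x_i + x_{i+1})·c_i = -1620, so x̄ = -1620 / (6·(-67.5)) = 4.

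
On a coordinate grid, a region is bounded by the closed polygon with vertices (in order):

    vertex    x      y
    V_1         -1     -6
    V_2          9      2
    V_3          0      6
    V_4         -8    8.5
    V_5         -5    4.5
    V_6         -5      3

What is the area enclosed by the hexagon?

Apply Gauss's area formula: 2A = Σ (x_i·y_{i+1} − x_{i+1}·y_i), indices taken mod 6.
V_1→V_2: (-1)(2) − (9)(-6) = 52
V_2→V_3: (9)(6) − (0)(2) = 54
V_3→V_4: (0)(8.5) − (-8)(6) = 48
V_4→V_5: (-8)(4.5) − (-5)(8.5) = 6.5
V_5→V_6: (-5)(3) − (-5)(4.5) = 7.5
V_6→V_1: (-5)(-6) − (-1)(3) = 33
Σ = 201
Area = |Σ|/2 = 100.5.

100.5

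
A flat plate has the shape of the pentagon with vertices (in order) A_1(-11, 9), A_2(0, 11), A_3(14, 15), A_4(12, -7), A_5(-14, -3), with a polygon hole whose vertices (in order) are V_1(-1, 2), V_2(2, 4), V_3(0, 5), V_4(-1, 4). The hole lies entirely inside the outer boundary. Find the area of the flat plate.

418.5

Outer boundary:
Apply the surveyor's formula: 2A = Σ (x_i·y_{i+1} − x_{i+1}·y_i), indices taken mod 5.
A_1→A_2: (-11)(11) − (0)(9) = -121
A_2→A_3: (0)(15) − (14)(11) = -154
A_3→A_4: (14)(-7) − (12)(15) = -278
A_4→A_5: (12)(-3) − (-14)(-7) = -134
A_5→A_1: (-14)(9) − (-11)(-3) = -159
Σ = -846
Area = |Σ|/2 = 423.
Hole:
Apply the shoelace formula: 2A = Σ (x_i·y_{i+1} − x_{i+1}·y_i), indices taken mod 4.
Cross-terms: -8, 10, 5, 2  ⇒  Σ = 9
Area = |Σ|/2 = 4.5.
Net area = 423 − 4.5 = 418.5.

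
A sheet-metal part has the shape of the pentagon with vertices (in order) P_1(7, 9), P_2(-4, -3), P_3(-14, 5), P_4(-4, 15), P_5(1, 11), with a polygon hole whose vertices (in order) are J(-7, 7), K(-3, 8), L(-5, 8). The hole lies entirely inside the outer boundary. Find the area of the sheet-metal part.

181

Outer boundary:
Apply Gauss's area formula: 2A = Σ (x_i·y_{i+1} − x_{i+1}·y_i), indices taken mod 5.
Σ = (15) + (-62) + (-190) + (-59) + (-68) = -364
Area = |Σ|/2 = 182.
Hole:
J→K: (-7)(8) − (-3)(7) = -35
K→L: (-3)(8) − (-5)(8) = 16
L→J: (-5)(7) − (-7)(8) = 21
Σ = 2
Area = |Σ|/2 = 1.
Net area = 182 − 1 = 181.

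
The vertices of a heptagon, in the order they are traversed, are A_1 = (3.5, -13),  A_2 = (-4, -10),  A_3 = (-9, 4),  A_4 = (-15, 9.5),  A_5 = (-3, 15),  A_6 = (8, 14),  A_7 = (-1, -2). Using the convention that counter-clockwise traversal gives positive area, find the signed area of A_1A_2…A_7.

-279.5

Apply the shoelace formula: 2A = Σ (x_i·y_{i+1} − x_{i+1}·y_i), indices taken mod 7.
Σ = (-87) + (-106) + (-25.5) + (-196.5) + (-162) + (-2) + (20) = -559
Signed area = Σ/2 = -279.5 (negative ⇒ clockwise traversal).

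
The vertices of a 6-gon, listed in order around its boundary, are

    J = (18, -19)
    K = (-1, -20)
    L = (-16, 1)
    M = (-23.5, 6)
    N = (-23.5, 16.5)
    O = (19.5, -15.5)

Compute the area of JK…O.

Apply the shoelace formula: 2A = Σ (x_i·y_{i+1} − x_{i+1}·y_i), indices taken mod 6.
J→K: (18)(-20) − (-1)(-19) = -379
K→L: (-1)(1) − (-16)(-20) = -321
L→M: (-16)(6) − (-23.5)(1) = -72.5
M→N: (-23.5)(16.5) − (-23.5)(6) = -246.75
N→O: (-23.5)(-15.5) − (19.5)(16.5) = 42.5
O→J: (19.5)(-19) − (18)(-15.5) = -91.5
Σ = -1068.25
Area = |Σ|/2 = 534.125.

534.125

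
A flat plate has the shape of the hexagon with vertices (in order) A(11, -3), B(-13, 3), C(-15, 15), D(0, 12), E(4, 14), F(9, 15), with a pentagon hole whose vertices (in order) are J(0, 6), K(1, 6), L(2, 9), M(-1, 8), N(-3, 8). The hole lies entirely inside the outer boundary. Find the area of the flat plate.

314

Outer boundary:
Cross-terms: -6, -150, -180, -48, -66, -192  ⇒  Σ = -642
Area = |Σ|/2 = 321.
Hole:
Apply the shoelace (surveyor's) formula: 2A = Σ (x_i·y_{i+1} − x_{i+1}·y_i), indices taken mod 5.
J→K: (0)(6) − (1)(6) = -6
K→L: (1)(9) − (2)(6) = -3
L→M: (2)(8) − (-1)(9) = 25
M→N: (-1)(8) − (-3)(8) = 16
N→J: (-3)(6) − (0)(8) = -18
Σ = 14
Area = |Σ|/2 = 7.
Net area = 321 − 7 = 314.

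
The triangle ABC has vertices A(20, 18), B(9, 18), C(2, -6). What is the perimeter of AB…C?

66

|AB| = √((-11)² + (0)²) = √121 = 11
|BC| = √((-7)² + (-24)²) = √625 = 25
|CA| = √((18)² + (24)²) = √900 = 30
Perimeter = 11 + 25 + 30 = 66.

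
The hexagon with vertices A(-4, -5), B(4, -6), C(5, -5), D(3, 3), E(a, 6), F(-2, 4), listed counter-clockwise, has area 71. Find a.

Write out the shoelace sum; only the two edges meeting at E involve a:
2·Area = [(3·6 − a·3) + (a·4 − (-2)·6)] + 110
       = 1·a + 140 = 142
⇒ a = 2.

2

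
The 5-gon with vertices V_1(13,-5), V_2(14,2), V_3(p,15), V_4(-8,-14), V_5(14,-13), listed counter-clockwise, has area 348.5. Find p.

The doubled signed area Σ (x_i y_{i+1} − x_{i+1} y_i) is linear in p.
With p=0 it equals 825; the coefficient of p is -16 (from the two edges through V_3).
So -16·p + 825 = 2·348.5 = 697 ⇒ p = 8.

8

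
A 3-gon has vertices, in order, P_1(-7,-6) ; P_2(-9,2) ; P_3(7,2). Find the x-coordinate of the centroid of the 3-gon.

Apply the shoelace (surveyor's) formula. First the cross-terms c_i = x_i·y_{i+1} − x_{i+1}·y_i:
  -68, -32, -28  ⇒  2A = -128, A = -64.
Then Σ (x_i + x_{i+1})·c_i = 1152, so x̄ = 1152 / (6·(-64)) = -3.

-3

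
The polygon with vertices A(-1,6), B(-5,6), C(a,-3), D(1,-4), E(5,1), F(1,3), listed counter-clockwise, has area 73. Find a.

-6

Write out the shoelace sum; only the two edges meeting at C involve a:
2·Area = [((-5)·(-3) − a·6) + (a·(-4) − 1·(-3))] + 68
       = -10·a + 86 = 146
⇒ a = -6.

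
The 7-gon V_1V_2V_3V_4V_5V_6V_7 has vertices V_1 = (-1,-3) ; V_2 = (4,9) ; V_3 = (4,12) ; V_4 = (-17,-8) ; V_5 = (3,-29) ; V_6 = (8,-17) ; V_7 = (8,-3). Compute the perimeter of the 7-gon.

110

|V_1V_2| = √((5)² + (12)²) = √169 = 13
|V_2V_3| = √((0)² + (3)²) = √9 = 3
|V_3V_4| = √((-21)² + (-20)²) = √841 = 29
|V_4V_5| = √((20)² + (-21)²) = √841 = 29
|V_5V_6| = √((5)² + (12)²) = √169 = 13
|V_6V_7| = √((0)² + (14)²) = √196 = 14
|V_7V_1| = √((-9)² + (0)²) = √81 = 9
Perimeter = 13 + 3 + 29 + 29 + 13 + 14 + 9 = 110.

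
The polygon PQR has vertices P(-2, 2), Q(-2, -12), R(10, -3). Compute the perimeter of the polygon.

|PQ| = √((0)² + (-14)²) = √196 = 14
|QR| = √((12)² + (9)²) = √225 = 15
|RP| = √((-12)² + (5)²) = √169 = 13
Perimeter = 14 + 15 + 13 = 42.

42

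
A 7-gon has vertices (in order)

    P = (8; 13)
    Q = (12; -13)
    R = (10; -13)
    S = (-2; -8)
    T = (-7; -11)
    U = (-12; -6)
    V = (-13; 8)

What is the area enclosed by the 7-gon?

Apply Gauss's area formula: 2A = Σ (x_i·y_{i+1} − x_{i+1}·y_i), indices taken mod 7.
P→Q: (8)(-13) − (12)(13) = -260
Q→R: (12)(-13) − (10)(-13) = -26
R→S: (10)(-8) − (-2)(-13) = -106
S→T: (-2)(-11) − (-7)(-8) = -34
T→U: (-7)(-6) − (-12)(-11) = -90
U→V: (-12)(8) − (-13)(-6) = -174
V→P: (-13)(13) − (8)(8) = -233
Σ = -923
Area = |Σ|/2 = 461.5.

461.5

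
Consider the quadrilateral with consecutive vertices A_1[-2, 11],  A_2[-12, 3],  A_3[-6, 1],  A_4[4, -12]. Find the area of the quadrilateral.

110

Apply the shoelace formula: 2A = Σ (x_i·y_{i+1} − x_{i+1}·y_i), indices taken mod 4.
Σ = (126) + (6) + (68) + (20) = 220
Area = |Σ|/2 = 110.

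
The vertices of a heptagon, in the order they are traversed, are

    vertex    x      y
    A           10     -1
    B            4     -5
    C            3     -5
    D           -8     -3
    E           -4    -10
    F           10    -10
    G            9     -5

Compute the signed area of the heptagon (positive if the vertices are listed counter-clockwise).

94.5

Apply the shoelace (surveyor's) formula: 2A = Σ (x_i·y_{i+1} − x_{i+1}·y_i), indices taken mod 7.
Σ = (-46) + (-5) + (-49) + (68) + (140) + (40) + (41) = 189
Signed area = Σ/2 = 94.5 (positive ⇒ counter-clockwise traversal).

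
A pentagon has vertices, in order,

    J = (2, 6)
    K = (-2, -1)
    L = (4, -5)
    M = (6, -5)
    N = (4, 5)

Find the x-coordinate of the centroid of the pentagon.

356/147

Apply Gauss's area formula. First the cross-terms c_i = x_i·y_{i+1} − x_{i+1}·y_i:
  10, 14, 10, 50, 14  ⇒  2A = 98, A = 49.
Then Σ (x_i + x_{i+1})·c_i = 712, so x̄ = 712 / (6·49) = 356/147.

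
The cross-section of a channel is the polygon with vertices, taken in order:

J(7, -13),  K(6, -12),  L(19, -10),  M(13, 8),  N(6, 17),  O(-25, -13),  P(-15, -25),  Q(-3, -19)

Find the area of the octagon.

J→K: (7)(-12) − (6)(-13) = -6
K→L: (6)(-10) − (19)(-12) = 168
L→M: (19)(8) − (13)(-10) = 282
M→N: (13)(17) − (6)(8) = 173
N→O: (6)(-13) − (-25)(17) = 347
O→P: (-25)(-25) − (-15)(-13) = 430
P→Q: (-15)(-19) − (-3)(-25) = 210
Q→J: (-3)(-13) − (7)(-19) = 172
Σ = 1776
Area = |Σ|/2 = 888.

888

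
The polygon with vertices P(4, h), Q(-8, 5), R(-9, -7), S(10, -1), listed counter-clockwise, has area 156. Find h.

6

Write out the shoelace sum; only the two edges meeting at P involve h:
2·Area = [(10·h − 4·(-1)) + (4·5 − (-8)·h)] + 180
       = 18·h + 204 = 312
⇒ h = 6.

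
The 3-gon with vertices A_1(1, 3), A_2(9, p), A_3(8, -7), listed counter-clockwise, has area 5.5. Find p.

-10

The doubled signed area Σ (x_i y_{i+1} − x_{i+1} y_i) is linear in p.
With p=0 it equals -59; the coefficient of p is -7 (from the two edges through A_2).
So -7·p + -59 = 2·5.5 = 11 ⇒ p = -10.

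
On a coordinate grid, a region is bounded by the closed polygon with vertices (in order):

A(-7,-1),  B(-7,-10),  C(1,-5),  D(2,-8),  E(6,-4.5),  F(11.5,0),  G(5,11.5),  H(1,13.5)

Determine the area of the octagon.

Cross-terms: 63, 45, 2, 39, 51.75, 132.25, 56, 93.5  ⇒  Σ = 482.5
Area = |Σ|/2 = 241.25.

241.25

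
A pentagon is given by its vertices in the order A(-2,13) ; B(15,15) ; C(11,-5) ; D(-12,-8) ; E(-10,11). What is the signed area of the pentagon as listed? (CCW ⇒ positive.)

Σ = (-225) + (-240) + (-148) + (-212) + (-108) = -933
Signed area = Σ/2 = -466.5 (negative ⇒ clockwise traversal).

-466.5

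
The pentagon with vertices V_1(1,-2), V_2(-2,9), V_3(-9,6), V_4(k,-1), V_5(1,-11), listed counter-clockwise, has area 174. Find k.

Write out the shoelace sum; only the two edges meeting at V_4 involve k:
2·Area = [((-9)·(-1) − k·6) + (k·(-11) − 1·(-1))] + 83
       = -17·k + 93 = 348
⇒ k = -15.

-15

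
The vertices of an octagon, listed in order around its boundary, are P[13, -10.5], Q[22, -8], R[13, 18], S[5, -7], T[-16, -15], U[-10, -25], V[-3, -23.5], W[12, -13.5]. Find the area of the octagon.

Apply Gauss's area formula: 2A = Σ (x_i·y_{i+1} − x_{i+1}·y_i), indices taken mod 8.
Σ = (127) + (500) + (-181) + (-187) + (250) + (160) + (322.5) + (49.5) = 1041
Area = |Σ|/2 = 520.5.

520.5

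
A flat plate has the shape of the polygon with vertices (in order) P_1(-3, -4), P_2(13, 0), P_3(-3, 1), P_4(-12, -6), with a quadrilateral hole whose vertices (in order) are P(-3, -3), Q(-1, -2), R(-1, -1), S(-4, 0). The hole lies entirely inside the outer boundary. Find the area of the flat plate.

Outer boundary:
Apply Gauss's area formula: 2A = Σ (x_i·y_{i+1} − x_{i+1}·y_i), indices taken mod 4.
Σ = (52) + (13) + (30) + (30) = 125
Area = |Σ|/2 = 62.5.
Hole:
Σ = (3) + (-1) + (-4) + (12) = 10
Area = |Σ|/2 = 5.
Net area = 62.5 − 5 = 57.5.

57.5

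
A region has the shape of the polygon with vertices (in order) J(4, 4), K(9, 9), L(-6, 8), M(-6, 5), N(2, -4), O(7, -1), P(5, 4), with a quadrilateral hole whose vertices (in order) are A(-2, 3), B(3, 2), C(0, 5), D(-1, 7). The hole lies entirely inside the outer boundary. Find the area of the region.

101.5

Outer boundary:
J→K: (4)(9) − (9)(4) = 0
K→L: (9)(8) − (-6)(9) = 126
L→M: (-6)(5) − (-6)(8) = 18
M→N: (-6)(-4) − (2)(5) = 14
N→O: (2)(-1) − (7)(-4) = 26
O→P: (7)(4) − (5)(-1) = 33
P→J: (5)(4) − (4)(4) = 4
Σ = 221
Area = |Σ|/2 = 110.5.
Hole:
Cross-terms: -13, 15, 5, 11  ⇒  Σ = 18
Area = |Σ|/2 = 9.
Net area = 110.5 − 9 = 101.5.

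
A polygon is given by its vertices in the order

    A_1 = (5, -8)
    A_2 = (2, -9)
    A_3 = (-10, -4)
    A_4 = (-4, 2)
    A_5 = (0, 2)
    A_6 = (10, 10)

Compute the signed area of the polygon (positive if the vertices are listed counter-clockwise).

-160.5

Cross-terms: -29, -98, -36, -8, -20, -130  ⇒  Σ = -321
Signed area = Σ/2 = -160.5 (negative ⇒ clockwise traversal).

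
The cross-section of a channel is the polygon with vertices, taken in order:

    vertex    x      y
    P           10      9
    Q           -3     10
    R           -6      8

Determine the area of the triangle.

Σ = (127) + (36) + (-134) = 29
Area = |Σ|/2 = 14.5.

14.5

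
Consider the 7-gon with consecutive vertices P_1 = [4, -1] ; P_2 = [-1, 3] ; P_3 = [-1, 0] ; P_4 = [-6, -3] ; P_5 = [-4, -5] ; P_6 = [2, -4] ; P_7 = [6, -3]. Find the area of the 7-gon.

42.5

Σ = (11) + (3) + (3) + (18) + (26) + (18) + (6) = 85
Area = |Σ|/2 = 42.5.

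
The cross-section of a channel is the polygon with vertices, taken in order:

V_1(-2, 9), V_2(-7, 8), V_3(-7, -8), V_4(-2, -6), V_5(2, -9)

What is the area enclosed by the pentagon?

107.5

V_1→V_2: (-2)(8) − (-7)(9) = 47
V_2→V_3: (-7)(-8) − (-7)(8) = 112
V_3→V_4: (-7)(-6) − (-2)(-8) = 26
V_4→V_5: (-2)(-9) − (2)(-6) = 30
V_5→V_1: (2)(9) − (-2)(-9) = 0
Σ = 215
Area = |Σ|/2 = 107.5.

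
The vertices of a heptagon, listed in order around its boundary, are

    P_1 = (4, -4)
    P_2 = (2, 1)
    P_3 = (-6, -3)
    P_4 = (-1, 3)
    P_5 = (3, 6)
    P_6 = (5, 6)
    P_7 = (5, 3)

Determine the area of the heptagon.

41.5

P_1→P_2: (4)(1) − (2)(-4) = 12
P_2→P_3: (2)(-3) − (-6)(1) = 0
P_3→P_4: (-6)(3) − (-1)(-3) = -21
P_4→P_5: (-1)(6) − (3)(3) = -15
P_5→P_6: (3)(6) − (5)(6) = -12
P_6→P_7: (5)(3) − (5)(6) = -15
P_7→P_1: (5)(-4) − (4)(3) = -32
Σ = -83
Area = |Σ|/2 = 41.5.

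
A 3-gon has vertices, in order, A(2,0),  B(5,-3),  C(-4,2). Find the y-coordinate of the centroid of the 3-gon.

Apply the shoelace (surveyor's) formula. First the cross-terms c_i = x_i·y_{i+1} − x_{i+1}·y_i:
  -6, -2, -4  ⇒  2A = -12, A = -6.
Then Σ (y_i + y_{i+1})·c_i = 12, so ȳ = 12 / (6·(-6)) = -1/3.

-1/3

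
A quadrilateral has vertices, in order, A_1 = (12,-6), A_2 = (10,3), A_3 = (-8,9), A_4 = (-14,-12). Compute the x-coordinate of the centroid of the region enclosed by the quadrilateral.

Apply the surveyor's formula. First the cross-terms c_i = x_i·y_{i+1} − x_{i+1}·y_i:
  96, 114, 222, 228  ⇒  2A = 660, A = 330.
Then Σ (x_i + x_{i+1})·c_i = -3000, so x̄ = -3000 / (6·330) = -50/33.

-50/33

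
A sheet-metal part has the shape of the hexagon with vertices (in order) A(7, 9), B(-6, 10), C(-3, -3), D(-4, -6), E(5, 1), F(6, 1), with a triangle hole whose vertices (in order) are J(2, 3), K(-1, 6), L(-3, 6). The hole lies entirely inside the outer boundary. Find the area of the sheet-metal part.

Outer boundary:
Apply Gauss's area formula: 2A = Σ (x_i·y_{i+1} − x_{i+1}·y_i), indices taken mod 6.
Cross-terms: 124, 48, 6, 26, -1, 47  ⇒  Σ = 250
Area = |Σ|/2 = 125.
Hole:
Apply the shoelace (surveyor's) formula: 2A = Σ (x_i·y_{i+1} − x_{i+1}·y_i), indices taken mod 3.
Σ = (15) + (12) + (-21) = 6
Area = |Σ|/2 = 3.
Net area = 125 − 3 = 122.

122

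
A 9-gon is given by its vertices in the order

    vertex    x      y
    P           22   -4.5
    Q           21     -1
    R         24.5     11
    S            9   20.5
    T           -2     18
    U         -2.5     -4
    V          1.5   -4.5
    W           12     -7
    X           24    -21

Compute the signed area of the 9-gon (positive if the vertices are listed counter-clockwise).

659

Cross-terms: 72.5, 255.5, 403.25, 203, 53, 17.25, 43.5, -84, 354  ⇒  Σ = 1318
Signed area = Σ/2 = 659 (positive ⇒ counter-clockwise traversal).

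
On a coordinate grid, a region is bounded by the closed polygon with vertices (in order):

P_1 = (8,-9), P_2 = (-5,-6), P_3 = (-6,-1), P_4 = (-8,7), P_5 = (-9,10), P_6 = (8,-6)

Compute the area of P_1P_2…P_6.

Apply the surveyor's formula: 2A = Σ (x_i·y_{i+1} − x_{i+1}·y_i), indices taken mod 6.
P_1→P_2: (8)(-6) − (-5)(-9) = -93
P_2→P_3: (-5)(-1) − (-6)(-6) = -31
P_3→P_4: (-6)(7) − (-8)(-1) = -50
P_4→P_5: (-8)(10) − (-9)(7) = -17
P_5→P_6: (-9)(-6) − (8)(10) = -26
P_6→P_1: (8)(-9) − (8)(-6) = -24
Σ = -241
Area = |Σ|/2 = 120.5.

120.5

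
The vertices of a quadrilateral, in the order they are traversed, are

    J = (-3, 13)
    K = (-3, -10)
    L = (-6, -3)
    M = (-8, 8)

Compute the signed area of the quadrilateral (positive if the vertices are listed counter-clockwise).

-67

Cross-terms: 69, -51, -72, -80  ⇒  Σ = -134
Signed area = Σ/2 = -67 (negative ⇒ clockwise traversal).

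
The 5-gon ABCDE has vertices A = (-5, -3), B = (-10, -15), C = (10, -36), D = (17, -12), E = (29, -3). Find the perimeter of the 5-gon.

|AB| = √((-5)² + (-12)²) = √169 = 13
|BC| = √((20)² + (-21)²) = √841 = 29
|CD| = √((7)² + (24)²) = √625 = 25
|DE| = √((12)² + (9)²) = √225 = 15
|EA| = √((-34)² + (0)²) = √1156 = 34
Perimeter = 13 + 29 + 25 + 15 + 34 = 116.

116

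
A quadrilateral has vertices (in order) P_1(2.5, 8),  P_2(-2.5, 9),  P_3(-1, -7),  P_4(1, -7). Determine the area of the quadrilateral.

Cross-terms: 42.5, 26.5, 14, 25.5  ⇒  Σ = 108.5
Area = |Σ|/2 = 54.25.

54.25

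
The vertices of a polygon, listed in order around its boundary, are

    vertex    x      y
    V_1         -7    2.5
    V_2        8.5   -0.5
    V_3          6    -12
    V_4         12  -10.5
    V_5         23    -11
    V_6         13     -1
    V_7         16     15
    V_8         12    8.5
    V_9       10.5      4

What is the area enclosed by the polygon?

Apply the surveyor's formula: 2A = Σ (x_i·y_{i+1} − x_{i+1}·y_i), indices taken mod 9.
Σ = (-17.75) + (-99) + (81) + (109.5) + (120) + (211) + (-44) + (-41.25) + (54.25) = 373.75
Area = |Σ|/2 = 186.875.

186.875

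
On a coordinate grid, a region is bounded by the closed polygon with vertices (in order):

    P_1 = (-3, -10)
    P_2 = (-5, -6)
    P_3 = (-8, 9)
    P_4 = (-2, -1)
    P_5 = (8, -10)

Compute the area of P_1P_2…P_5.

Apply the surveyor's formula: 2A = Σ (x_i·y_{i+1} − x_{i+1}·y_i), indices taken mod 5.
Σ = (-32) + (-93) + (26) + (28) + (-110) = -181
Area = |Σ|/2 = 90.5.

90.5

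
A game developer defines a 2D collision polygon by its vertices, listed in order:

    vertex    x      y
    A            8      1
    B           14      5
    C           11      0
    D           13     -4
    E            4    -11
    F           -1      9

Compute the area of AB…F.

Apply the shoelace (surveyor's) formula: 2A = Σ (x_i·y_{i+1} − x_{i+1}·y_i), indices taken mod 6.
Σ = (26) + (-55) + (-44) + (-127) + (25) + (-73) = -248
Area = |Σ|/2 = 124.

124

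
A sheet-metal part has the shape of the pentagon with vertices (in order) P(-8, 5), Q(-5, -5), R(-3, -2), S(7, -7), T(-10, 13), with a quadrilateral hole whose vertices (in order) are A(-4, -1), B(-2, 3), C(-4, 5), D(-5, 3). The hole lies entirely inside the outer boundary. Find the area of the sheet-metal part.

76

Outer boundary:
Apply the shoelace (surveyor's) formula: 2A = Σ (x_i·y_{i+1} − x_{i+1}·y_i), indices taken mod 5.
Cross-terms: 65, -5, 35, 21, 54  ⇒  Σ = 170
Area = |Σ|/2 = 85.
Hole:
Apply the shoelace formula: 2A = Σ (x_i·y_{i+1} − x_{i+1}·y_i), indices taken mod 4.
A→B: (-4)(3) − (-2)(-1) = -14
B→C: (-2)(5) − (-4)(3) = 2
C→D: (-4)(3) − (-5)(5) = 13
D→A: (-5)(-1) − (-4)(3) = 17
Σ = 18
Area = |Σ|/2 = 9.
Net area = 85 − 9 = 76.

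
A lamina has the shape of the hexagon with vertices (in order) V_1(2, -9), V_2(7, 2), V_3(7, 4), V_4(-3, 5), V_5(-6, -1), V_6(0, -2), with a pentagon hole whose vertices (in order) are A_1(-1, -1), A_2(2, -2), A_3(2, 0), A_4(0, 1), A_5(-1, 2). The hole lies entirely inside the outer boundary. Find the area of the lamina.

Outer boundary:
Apply the shoelace formula: 2A = Σ (x_i·y_{i+1} − x_{i+1}·y_i), indices taken mod 6.
Σ = (67) + (14) + (47) + (33) + (12) + (4) = 177
Area = |Σ|/2 = 88.5.
Hole:
Σ = (4) + (4) + (2) + (1) + (3) = 14
Area = |Σ|/2 = 7.
Net area = 88.5 − 7 = 81.5.

81.5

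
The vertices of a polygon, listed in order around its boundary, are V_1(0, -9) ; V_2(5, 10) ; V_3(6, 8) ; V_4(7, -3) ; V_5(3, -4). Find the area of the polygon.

47.5

Apply the shoelace (surveyor's) formula: 2A = Σ (x_i·y_{i+1} − x_{i+1}·y_i), indices taken mod 5.
Σ = (45) + (-20) + (-74) + (-19) + (-27) = -95
Area = |Σ|/2 = 47.5.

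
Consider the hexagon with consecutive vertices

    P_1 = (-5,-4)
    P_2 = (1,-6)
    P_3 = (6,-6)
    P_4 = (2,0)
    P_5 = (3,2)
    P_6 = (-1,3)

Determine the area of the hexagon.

55

Apply Gauss's area formula: 2A = Σ (x_i·y_{i+1} − x_{i+1}·y_i), indices taken mod 6.
Cross-terms: 34, 30, 12, 4, 11, 19  ⇒  Σ = 110
Area = |Σ|/2 = 55.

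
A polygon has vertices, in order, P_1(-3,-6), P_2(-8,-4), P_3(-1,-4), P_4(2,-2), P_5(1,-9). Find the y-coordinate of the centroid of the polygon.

-249/47

Apply the surveyor's formula. First the cross-terms c_i = x_i·y_{i+1} − x_{i+1}·y_i:
  -36, 28, 10, -16, -33  ⇒  2A = -47, A = -23.5.
Then Σ (y_i + y_{i+1})·c_i = 747, so ȳ = 747 / (6·(-23.5)) = -249/47.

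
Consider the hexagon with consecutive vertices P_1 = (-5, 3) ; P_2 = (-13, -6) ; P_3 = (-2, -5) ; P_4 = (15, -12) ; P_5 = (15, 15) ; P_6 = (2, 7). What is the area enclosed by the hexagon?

Apply the shoelace (surveyor's) formula: 2A = Σ (x_i·y_{i+1} − x_{i+1}·y_i), indices taken mod 6.
Σ = (69) + (53) + (99) + (405) + (75) + (41) = 742
Area = |Σ|/2 = 371.

371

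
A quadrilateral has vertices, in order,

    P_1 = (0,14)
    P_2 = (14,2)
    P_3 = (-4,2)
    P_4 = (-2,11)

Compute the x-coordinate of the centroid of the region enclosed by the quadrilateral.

58/19

Apply the shoelace (surveyor's) formula. First the cross-terms c_i = x_i·y_{i+1} − x_{i+1}·y_i:
  -196, 36, -40, -28  ⇒  2A = -228, A = -114.
Then Σ (x_i + x_{i+1})·c_i = -2088, so x̄ = -2088 / (6·(-114)) = 58/19.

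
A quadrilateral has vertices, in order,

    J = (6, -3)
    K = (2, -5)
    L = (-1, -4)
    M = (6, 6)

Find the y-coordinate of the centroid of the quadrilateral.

Apply the surveyor's formula. First the cross-terms c_i = x_i·y_{i+1} − x_{i+1}·y_i:
  -24, -13, 18, -54  ⇒  2A = -73, A = -36.5.
Then Σ (y_i + y_{i+1})·c_i = 183, so ȳ = 183 / (6·(-36.5)) = -61/73.

-61/73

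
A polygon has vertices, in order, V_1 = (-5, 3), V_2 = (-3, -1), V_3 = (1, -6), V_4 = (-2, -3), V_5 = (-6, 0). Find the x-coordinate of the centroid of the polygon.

-23/6

Apply Gauss's area formula. First the cross-terms c_i = x_i·y_{i+1} − x_{i+1}·y_i:
  14, 19, -15, -18, -18  ⇒  2A = -18, A = -9.
Then Σ (x_i + x_{i+1})·c_i = 207, so x̄ = 207 / (6·(-9)) = -23/6.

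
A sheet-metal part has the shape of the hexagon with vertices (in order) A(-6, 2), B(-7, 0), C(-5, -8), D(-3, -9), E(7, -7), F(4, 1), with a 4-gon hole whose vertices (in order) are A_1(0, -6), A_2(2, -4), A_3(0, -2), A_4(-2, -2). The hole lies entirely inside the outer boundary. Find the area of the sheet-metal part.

Outer boundary:
Apply the shoelace formula: 2A = Σ (x_i·y_{i+1} − x_{i+1}·y_i), indices taken mod 6.
A→B: (-6)(0) − (-7)(2) = 14
B→C: (-7)(-8) − (-5)(0) = 56
C→D: (-5)(-9) − (-3)(-8) = 21
D→E: (-3)(-7) − (7)(-9) = 84
E→F: (7)(1) − (4)(-7) = 35
F→A: (4)(2) − (-6)(1) = 14
Σ = 224
Area = |Σ|/2 = 112.
Hole:
Apply the surveyor's formula: 2A = Σ (x_i·y_{i+1} − x_{i+1}·y_i), indices taken mod 4.
A_1→A_2: (0)(-4) − (2)(-6) = 12
A_2→A_3: (2)(-2) − (0)(-4) = -4
A_3→A_4: (0)(-2) − (-2)(-2) = -4
A_4→A_1: (-2)(-6) − (0)(-2) = 12
Σ = 16
Area = |Σ|/2 = 8.
Net area = 112 − 8 = 104.

104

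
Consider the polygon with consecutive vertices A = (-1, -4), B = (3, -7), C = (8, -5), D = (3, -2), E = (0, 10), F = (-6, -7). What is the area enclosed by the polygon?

83

A→B: (-1)(-7) − (3)(-4) = 19
B→C: (3)(-5) − (8)(-7) = 41
C→D: (8)(-2) − (3)(-5) = -1
D→E: (3)(10) − (0)(-2) = 30
E→F: (0)(-7) − (-6)(10) = 60
F→A: (-6)(-4) − (-1)(-7) = 17
Σ = 166
Area = |Σ|/2 = 83.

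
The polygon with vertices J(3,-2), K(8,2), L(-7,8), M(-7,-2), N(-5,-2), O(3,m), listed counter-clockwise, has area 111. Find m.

Write out the shoelace sum; only the two edges meeting at O involve m:
2·Area = [((-5)·m − 3·(-2)) + (3·(-2) − 3·m)] + 174
       = -8·m + 174 = 222
⇒ m = -6.

-6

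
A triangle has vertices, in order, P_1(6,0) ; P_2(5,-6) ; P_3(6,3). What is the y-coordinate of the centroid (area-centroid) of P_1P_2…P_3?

-1

Apply the shoelace (surveyor's) formula. First the cross-terms c_i = x_i·y_{i+1} − x_{i+1}·y_i:
  -36, 51, -18  ⇒  2A = -3, A = -1.5.
Then Σ (y_i + y_{i+1})·c_i = 9, so ȳ = 9 / (6·(-1.5)) = -1.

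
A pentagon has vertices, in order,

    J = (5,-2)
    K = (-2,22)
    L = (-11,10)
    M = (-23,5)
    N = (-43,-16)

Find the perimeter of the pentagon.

132

|JK| = √((-7)² + (24)²) = √625 = 25
|KL| = √((-9)² + (-12)²) = √225 = 15
|LM| = √((-12)² + (-5)²) = √169 = 13
|MN| = √((-20)² + (-21)²) = √841 = 29
|NJ| = √((48)² + (14)²) = √2500 = 50
Perimeter = 25 + 15 + 13 + 29 + 50 = 132.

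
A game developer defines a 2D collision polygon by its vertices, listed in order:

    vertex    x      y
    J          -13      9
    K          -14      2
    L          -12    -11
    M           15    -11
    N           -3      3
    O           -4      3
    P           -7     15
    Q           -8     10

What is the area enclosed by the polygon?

329.5

Σ = (100) + (178) + (297) + (12) + (3) + (-39) + (50) + (58) = 659
Area = |Σ|/2 = 329.5.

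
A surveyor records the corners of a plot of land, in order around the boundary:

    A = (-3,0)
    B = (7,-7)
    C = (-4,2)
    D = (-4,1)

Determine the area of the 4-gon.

7

Σ = (21) + (-14) + (4) + (3) = 14
Area = |Σ|/2 = 7.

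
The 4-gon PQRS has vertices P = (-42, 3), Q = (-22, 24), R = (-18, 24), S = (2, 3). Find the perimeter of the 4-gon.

|PQ| = √((20)² + (21)²) = √841 = 29
|QR| = √((4)² + (0)²) = √16 = 4
|RS| = √((20)² + (-21)²) = √841 = 29
|SP| = √((-44)² + (0)²) = √1936 = 44
Perimeter = 29 + 4 + 29 + 44 = 106.

106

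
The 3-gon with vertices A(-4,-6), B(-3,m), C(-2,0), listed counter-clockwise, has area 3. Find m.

-6

Write out the shoelace sum; only the two edges meeting at B involve m:
2·Area = [((-4)·m − (-3)·(-6)) + ((-3)·0 − (-2)·m)] + 12
       = -2·m + -6 = 6
⇒ m = -6.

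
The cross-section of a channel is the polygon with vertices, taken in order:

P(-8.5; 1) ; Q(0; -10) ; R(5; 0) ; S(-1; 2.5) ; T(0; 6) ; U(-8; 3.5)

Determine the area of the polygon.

Σ = (85) + (50) + (12.5) + (-6) + (48) + (21.75) = 211.25
Area = |Σ|/2 = 105.625.

105.625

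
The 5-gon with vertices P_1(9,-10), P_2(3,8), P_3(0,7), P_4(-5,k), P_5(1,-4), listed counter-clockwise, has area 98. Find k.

The doubled signed area Σ (x_i y_{i+1} − x_{i+1} y_i) is linear in k.
With k=0 it equals 204; the coefficient of k is -1 (from the two edges through P_4).
So -1·k + 204 = 2·98 = 196 ⇒ k = 8.

8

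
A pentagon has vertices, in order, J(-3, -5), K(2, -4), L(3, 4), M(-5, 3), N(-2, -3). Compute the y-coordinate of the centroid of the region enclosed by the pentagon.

Apply the surveyor's formula. First the cross-terms c_i = x_i·y_{i+1} − x_{i+1}·y_i:
  22, 20, 29, 21, 1  ⇒  2A = 93, A = 46.5.
Then Σ (y_i + y_{i+1})·c_i = -3, so ȳ = -3 / (6·46.5) = -1/93.

-1/93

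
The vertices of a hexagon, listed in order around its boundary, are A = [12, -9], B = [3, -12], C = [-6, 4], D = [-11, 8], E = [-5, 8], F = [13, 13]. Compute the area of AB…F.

Apply Gauss's area formula: 2A = Σ (x_i·y_{i+1} − x_{i+1}·y_i), indices taken mod 6.
Σ = (-117) + (-60) + (-4) + (-48) + (-169) + (-273) = -671
Area = |Σ|/2 = 335.5.

335.5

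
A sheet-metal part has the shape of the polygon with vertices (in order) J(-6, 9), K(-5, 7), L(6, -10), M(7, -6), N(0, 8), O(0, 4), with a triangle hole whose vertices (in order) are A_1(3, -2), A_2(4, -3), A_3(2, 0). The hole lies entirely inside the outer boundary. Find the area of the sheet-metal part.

Outer boundary:
Apply the shoelace formula: 2A = Σ (x_i·y_{i+1} − x_{i+1}·y_i), indices taken mod 6.
Σ = (3) + (8) + (34) + (56) + (0) + (24) = 125
Area = |Σ|/2 = 62.5.
Hole:
Apply the shoelace (surveyor's) formula: 2A = Σ (x_i·y_{i+1} − x_{i+1}·y_i), indices taken mod 3.
A_1→A_2: (3)(-3) − (4)(-2) = -1
A_2→A_3: (4)(0) − (2)(-3) = 6
A_3→A_1: (2)(-2) − (3)(0) = -4
Σ = 1
Area = |Σ|/2 = 0.5.
Net area = 62.5 − 0.5 = 62.

62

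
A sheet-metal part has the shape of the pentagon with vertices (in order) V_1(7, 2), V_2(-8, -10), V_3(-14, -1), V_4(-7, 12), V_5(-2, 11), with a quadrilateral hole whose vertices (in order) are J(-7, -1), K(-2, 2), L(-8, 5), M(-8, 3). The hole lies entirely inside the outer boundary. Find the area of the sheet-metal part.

Outer boundary:
Apply Gauss's area formula: 2A = Σ (x_i·y_{i+1} − x_{i+1}·y_i), indices taken mod 5.
Cross-terms: -54, -132, -175, -53, -81  ⇒  Σ = -495
Area = |Σ|/2 = 247.5.
Hole:
J→K: (-7)(2) − (-2)(-1) = -16
K→L: (-2)(5) − (-8)(2) = 6
L→M: (-8)(3) − (-8)(5) = 16
M→J: (-8)(-1) − (-7)(3) = 29
Σ = 35
Area = |Σ|/2 = 17.5.
Net area = 247.5 − 17.5 = 230.

230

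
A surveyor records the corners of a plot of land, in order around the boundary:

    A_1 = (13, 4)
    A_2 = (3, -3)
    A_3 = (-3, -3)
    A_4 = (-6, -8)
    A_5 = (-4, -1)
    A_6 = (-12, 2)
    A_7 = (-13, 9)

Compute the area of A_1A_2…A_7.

180

Σ = (-51) + (-18) + (6) + (-26) + (-20) + (-82) + (-169) = -360
Area = |Σ|/2 = 180.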